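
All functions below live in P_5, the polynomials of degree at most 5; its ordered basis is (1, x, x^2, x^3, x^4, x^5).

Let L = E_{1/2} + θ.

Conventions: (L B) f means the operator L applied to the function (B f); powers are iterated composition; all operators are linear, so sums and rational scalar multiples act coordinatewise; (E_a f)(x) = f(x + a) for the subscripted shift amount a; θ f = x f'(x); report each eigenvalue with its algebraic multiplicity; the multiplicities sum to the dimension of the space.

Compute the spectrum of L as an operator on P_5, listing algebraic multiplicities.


image of 1: 1
image of x: 2x + 1/2
image of x^2: 3x^2 + x + 1/4
image of x^3: 4x^3 + (3/2)x^2 + (3/4)x + 1/8
image of x^4: 5x^4 + 2x^3 + (3/2)x^2 + (1/2)x + 1/16
image of x^5: 6x^5 + (5/2)x^4 + (5/2)x^3 + (5/4)x^2 + (5/16)x + 1/32
the matrix is upper triangular; its diagonal is (1, 2, 3, 4, 5, 6)
for a triangular matrix the eigenvalues are the diagonal entries, with algebraic multiplicity their repetition count

λ = 1 (multiplicity 1), λ = 2 (multiplicity 1), λ = 3 (multiplicity 1), λ = 4 (multiplicity 1), λ = 5 (multiplicity 1), λ = 6 (multiplicity 1)


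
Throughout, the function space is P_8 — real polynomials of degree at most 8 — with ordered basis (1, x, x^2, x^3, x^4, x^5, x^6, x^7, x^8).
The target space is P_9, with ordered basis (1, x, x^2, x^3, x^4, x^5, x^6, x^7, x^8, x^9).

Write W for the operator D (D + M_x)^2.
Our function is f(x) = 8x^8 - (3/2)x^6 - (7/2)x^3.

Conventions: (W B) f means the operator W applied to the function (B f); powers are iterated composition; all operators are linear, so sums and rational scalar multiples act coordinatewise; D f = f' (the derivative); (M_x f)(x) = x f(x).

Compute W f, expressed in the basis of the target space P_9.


D f = 64x^7 - 9x^5 - (21/2)x^2
M_x f = 8x^9 - (3/2)x^7 - (7/2)x^4
(D + M_x) f = 8x^9 + (125/2)x^7 - 9x^5 - (7/2)x^4 - (21/2)x^2
D (D + M_x) f = 72x^8 + (875/2)x^6 - 45x^4 - 14x^3 - 21x
M_x (D + M_x) f = 8x^10 + (125/2)x^8 - 9x^6 - (7/2)x^5 - (21/2)x^3
(D + M_x) (D + M_x) f = 8x^10 + (269/2)x^8 + (857/2)x^6 - (7/2)x^5 - 45x^4 - (49/2)x^3 - 21x
D (D + M_x)^2 f = 80x^9 + 1076x^7 + 2571x^5 - (35/2)x^4 - 180x^3 - (147/2)x^2 - 21

the image equals g(x) = 80x^9 + 1076x^7 + 2571x^5 - (35/2)x^4 - 180x^3 - (147/2)x^2 - 21


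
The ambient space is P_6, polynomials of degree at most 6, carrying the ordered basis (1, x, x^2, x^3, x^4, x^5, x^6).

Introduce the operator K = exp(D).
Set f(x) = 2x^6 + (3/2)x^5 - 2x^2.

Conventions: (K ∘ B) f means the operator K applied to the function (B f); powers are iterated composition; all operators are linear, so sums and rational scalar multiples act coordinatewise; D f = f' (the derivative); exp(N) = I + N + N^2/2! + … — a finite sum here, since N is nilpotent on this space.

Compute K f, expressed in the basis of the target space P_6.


order-1 term: 12x^5 + (15/2)x^4 - 4x
order-2 term: 30x^4 + 15x^3 - 2
order-3 term: 40x^3 + 15x^2
order-4 term: 30x^2 + (15/2)x
order-5 term: 12x + 3/2
order-6 term: 2
the series for exp(D) f terminates at order 6
exp(D) f = 2x^6 + (27/2)x^5 + (75/2)x^4 + 55x^3 + 43x^2 + (31/2)x + 3/2

the image equals g(x) = 2x^6 + (27/2)x^5 + (75/2)x^4 + 55x^3 + 43x^2 + (31/2)x + 3/2


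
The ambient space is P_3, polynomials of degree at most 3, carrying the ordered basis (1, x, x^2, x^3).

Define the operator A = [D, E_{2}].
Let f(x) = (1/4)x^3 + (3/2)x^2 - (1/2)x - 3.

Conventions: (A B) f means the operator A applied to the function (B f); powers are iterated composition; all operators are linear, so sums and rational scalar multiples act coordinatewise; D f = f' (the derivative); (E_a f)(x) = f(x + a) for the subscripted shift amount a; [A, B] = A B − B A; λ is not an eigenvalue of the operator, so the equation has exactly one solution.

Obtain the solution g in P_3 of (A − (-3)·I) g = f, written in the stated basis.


the image equals g(x) = (1/12)x^3 + (1/2)x^2 - (1/6)x - 1

write g with unknown coordinates in the stated basis and equate coefficients in (A − (-3)·I) g = f
solving from the highest basis element down gives g = (1/12)x^3 + (1/2)x^2 - (1/6)x - 1
check: A g = 0
so A g − (-3)·g = (1/4)x^3 + (3/2)x^2 - (1/2)x - 3 = f ✓


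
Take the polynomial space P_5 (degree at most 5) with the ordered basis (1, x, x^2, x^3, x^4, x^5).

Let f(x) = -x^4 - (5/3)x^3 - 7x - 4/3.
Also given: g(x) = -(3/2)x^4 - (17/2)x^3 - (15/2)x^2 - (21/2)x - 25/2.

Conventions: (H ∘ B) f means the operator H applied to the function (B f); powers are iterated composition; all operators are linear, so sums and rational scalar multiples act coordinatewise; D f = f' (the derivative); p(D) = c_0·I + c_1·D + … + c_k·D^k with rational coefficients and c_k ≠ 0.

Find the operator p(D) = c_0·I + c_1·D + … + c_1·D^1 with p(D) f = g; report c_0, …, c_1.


D^0 f = -x^4 - (5/3)x^3 - 7x - 4/3
D^1 f = -4x^3 - 5x^2 - 7
matching coefficients of g against c_0 f + c_1 Df + … from the top degree down determines the c_i
solution: c_0 = 3/2, c_1 = 3/2

c_0 = 3/2, c_1 = 3/2


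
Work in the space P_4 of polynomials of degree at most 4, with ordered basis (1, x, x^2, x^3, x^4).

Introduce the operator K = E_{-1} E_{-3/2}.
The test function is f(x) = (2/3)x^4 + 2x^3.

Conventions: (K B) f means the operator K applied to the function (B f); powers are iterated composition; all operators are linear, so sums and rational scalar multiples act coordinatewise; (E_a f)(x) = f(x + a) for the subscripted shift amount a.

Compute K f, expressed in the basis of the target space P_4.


E_{-3/2} f = (2/3)x^4 - 2x^3 + (9/2)x - 27/8
E_{-1} E_{-3/2} f = (2/3)x^4 - (14/3)x^3 + 10x^2 - (25/6)x - 125/24

the result is g(x) = (2/3)x^4 - (14/3)x^3 + 10x^2 - (25/6)x - 125/24


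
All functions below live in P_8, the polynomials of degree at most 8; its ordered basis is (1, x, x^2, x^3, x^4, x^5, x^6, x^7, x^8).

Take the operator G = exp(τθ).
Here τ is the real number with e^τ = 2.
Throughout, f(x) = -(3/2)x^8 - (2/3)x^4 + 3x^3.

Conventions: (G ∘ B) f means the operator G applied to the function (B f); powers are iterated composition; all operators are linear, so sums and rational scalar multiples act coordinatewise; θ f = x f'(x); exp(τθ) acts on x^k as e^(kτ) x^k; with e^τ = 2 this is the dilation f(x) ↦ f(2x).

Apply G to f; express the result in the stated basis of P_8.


g(x) = -384x^8 - (32/3)x^4 + 24x^3

exp(τθ) x^k = e^(kτ) x^k; with e^τ = 2 this sends x^k to 2^k x^k
x^3 ↦ 8 x^3
x^4 ↦ 16 x^4
x^8 ↦ 256 x^8
applying this coordinatewise to f: exp(τθ) f = -384x^8 - (32/3)x^4 + 24x^3


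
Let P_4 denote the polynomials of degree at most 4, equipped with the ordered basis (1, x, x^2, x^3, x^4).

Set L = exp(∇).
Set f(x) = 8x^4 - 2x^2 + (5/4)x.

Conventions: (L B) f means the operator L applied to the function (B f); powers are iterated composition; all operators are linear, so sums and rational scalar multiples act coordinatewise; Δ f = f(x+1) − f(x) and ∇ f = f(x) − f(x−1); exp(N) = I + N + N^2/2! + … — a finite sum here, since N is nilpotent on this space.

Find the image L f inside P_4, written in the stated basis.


order-1 term: 32x^3 - 48x^2 + 28x - 19/4
order-2 term: 48x^2 - 96x + 54
order-3 term: 32x - 48
order-4 term: 8
the series for exp(∇) f terminates at order 4
exp(∇) f = 8x^4 + 32x^3 - 2x^2 - (139/4)x + 37/4

the image equals g(x) = 8x^4 + 32x^3 - 2x^2 - (139/4)x + 37/4


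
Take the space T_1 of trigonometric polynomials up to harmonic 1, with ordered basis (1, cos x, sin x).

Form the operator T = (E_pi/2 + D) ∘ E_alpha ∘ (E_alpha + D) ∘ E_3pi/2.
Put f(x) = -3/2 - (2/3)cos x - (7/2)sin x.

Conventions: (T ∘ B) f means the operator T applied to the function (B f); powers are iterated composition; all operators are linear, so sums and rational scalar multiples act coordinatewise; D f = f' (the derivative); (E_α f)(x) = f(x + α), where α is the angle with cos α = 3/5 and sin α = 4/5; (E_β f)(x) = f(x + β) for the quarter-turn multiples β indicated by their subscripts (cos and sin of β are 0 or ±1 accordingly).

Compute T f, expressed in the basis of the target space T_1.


the image equals g(x) = -3/2 - (237/25)cos x + (241/25)sin x

E_3pi/2 f = -3/2 + (7/2)cos x - (2/3)sin x
E_alpha E_3pi/2 f = -3/2 + (47/30)cos x - (16/5)sin x
D E_3pi/2 f = -(2/3)cos x - (7/2)sin x
(E_alpha + D) E_3pi/2 f = -3/2 + (9/10)cos x - (67/10)sin x
E_alpha (E_alpha + D) E_3pi/2 f = -3/2 - (241/50)cos x - (237/50)sin x
E_pi/2 (E_alpha ∘ (E_alpha + D) ∘ E_3pi/2) f = -3/2 - (237/50)cos x + (241/50)sin x
D (E_alpha ∘ (E_alpha + D) ∘ E_3pi/2) f = -(237/50)cos x + (241/50)sin x
(E_pi/2 + D) (E_alpha ∘ (E_alpha + D) ∘ E_3pi/2) f = -3/2 - (237/25)cos x + (241/25)sin x


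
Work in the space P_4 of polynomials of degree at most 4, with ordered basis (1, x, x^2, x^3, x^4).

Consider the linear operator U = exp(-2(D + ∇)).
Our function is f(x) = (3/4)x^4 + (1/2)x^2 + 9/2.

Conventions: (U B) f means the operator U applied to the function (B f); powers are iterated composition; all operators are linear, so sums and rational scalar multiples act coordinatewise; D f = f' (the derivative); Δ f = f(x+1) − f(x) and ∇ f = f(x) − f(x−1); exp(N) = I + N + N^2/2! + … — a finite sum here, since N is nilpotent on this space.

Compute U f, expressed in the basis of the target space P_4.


g(x) = (3/4)x^4 - 12x^3 + (163/2)x^2 - 274x + 384

order-1 term: -12x^3 + 9x^2 - 10x + 5/2
order-2 term: 72x^2 - 72x + 41
order-3 term: -192x + 144
order-4 term: 192
the series for exp(-2(D + ∇)) f terminates at order 4
exp(-2(D + ∇)) f = (3/4)x^4 - 12x^3 + (163/2)x^2 - 274x + 384


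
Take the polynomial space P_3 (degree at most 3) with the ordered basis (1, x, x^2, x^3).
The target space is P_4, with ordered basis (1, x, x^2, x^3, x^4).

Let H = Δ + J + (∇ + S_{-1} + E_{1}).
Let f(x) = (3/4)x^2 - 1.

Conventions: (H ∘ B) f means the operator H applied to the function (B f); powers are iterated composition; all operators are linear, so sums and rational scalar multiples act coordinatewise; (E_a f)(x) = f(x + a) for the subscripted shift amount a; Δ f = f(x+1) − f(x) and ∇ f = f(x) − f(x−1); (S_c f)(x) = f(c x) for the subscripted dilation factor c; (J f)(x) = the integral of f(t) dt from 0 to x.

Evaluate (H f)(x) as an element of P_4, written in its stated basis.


the image equals g(x) = (1/4)x^3 + (3/2)x^2 + (7/2)x - 5/4

Δ f = (3/2)x + 3/4
J f = (1/4)x^3 - x
∇ f = (3/2)x - 3/4
S_{-1} f = (3/4)x^2 - 1
E_{1} f = (3/4)x^2 + (3/2)x - 1/4
(∇ + S_{-1} + E_{1}) f = (3/2)x^2 + 3x - 2
(Δ + J + (∇ + S_{-1} + E_{1})) f = (1/4)x^3 + (3/2)x^2 + (7/2)x - 5/4


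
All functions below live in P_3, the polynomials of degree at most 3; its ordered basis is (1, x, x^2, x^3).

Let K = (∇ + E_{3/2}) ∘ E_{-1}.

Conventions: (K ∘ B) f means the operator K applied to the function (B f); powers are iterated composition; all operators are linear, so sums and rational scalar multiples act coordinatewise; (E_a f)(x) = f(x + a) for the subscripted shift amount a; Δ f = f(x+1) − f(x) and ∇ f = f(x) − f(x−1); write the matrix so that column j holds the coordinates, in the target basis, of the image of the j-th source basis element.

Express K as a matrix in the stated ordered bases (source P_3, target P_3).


image of 1: 1
image of x: x + 3/2
image of x^2: x^2 + 3x - 11/4
image of x^3: x^3 + (9/2)x^2 - (33/4)x + 57/8
each image's coordinates form column j of the matrix

the matrix is [[1, 3/2, -11/4, 57/8]; [0, 1, 3, -33/4]; [0, 0, 1, 9/2]; [0, 0, 0, 1]] (rows listed top to bottom)


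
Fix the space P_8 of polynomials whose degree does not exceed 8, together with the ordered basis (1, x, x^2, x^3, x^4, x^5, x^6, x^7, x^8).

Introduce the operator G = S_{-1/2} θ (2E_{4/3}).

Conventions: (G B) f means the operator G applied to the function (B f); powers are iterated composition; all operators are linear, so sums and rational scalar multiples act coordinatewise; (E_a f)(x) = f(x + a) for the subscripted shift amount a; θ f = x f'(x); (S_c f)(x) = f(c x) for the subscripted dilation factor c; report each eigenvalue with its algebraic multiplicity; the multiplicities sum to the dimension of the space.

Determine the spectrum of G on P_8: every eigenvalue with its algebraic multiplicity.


λ = -1 (multiplicity 1), λ = -3/4 (multiplicity 1), λ = -5/16 (multiplicity 1), λ = -7/64 (multiplicity 1), λ = 0 (multiplicity 1), λ = 1/16 (multiplicity 1), λ = 3/16 (multiplicity 1), λ = 1/2 (multiplicity 1), λ = 1 (multiplicity 1)

image of 1: 0
image of x: -x
image of x^2: x^2 - (8/3)x
image of x^3: -(3/4)x^3 + 4x^2 - (16/3)x
image of x^4: (1/2)x^4 - 4x^3 + (32/3)x^2 - (256/27)x
image of x^5: -(5/16)x^5 + (10/3)x^4 - (40/3)x^3 + (640/27)x^2 - (1280/81)x
image of x^6: (3/16)x^6 - (5/2)x^5 + (40/3)x^4 - (320/9)x^3 + (1280/27)x^2 - (2048/81)x
image of x^7: -(7/64)x^7 + (7/4)x^6 - (35/3)x^5 + (1120/27)x^4 - (2240/27)x^3 + (7168/81)x^2 - (28672/729)x
image of x^8: (1/16)x^8 - (7/6)x^7 + (28/3)x^6 - (1120/27)x^5 + (8960/81)x^4 - (14336/81)x^3 + (114688/729)x^2 - (131072/2187)x
the matrix is upper triangular; its diagonal is (0, -1, 1, -3/4, 1/2, -5/16, 3/16, -7/64, 1/16)
for a triangular matrix the eigenvalues are the diagonal entries, with algebraic multiplicity their repetition count


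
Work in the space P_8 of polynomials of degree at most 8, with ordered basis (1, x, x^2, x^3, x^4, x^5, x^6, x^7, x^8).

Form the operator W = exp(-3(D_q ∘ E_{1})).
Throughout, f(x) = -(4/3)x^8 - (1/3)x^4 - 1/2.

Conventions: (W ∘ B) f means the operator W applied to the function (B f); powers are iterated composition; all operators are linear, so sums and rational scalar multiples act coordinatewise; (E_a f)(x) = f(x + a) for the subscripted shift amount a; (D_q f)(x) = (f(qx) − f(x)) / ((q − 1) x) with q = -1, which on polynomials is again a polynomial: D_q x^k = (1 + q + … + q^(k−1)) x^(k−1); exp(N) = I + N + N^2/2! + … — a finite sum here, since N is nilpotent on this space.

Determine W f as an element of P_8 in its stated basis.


order-1 term: 32x^6 + 224x^4 + 228x^2 + 36
order-2 term: -288x^4 - 2304x^2 - 2316
order-3 term: 1152x^2 + 5760
order-4 term: -1728
the series for exp(-3(D_q ∘ E_{1})) f terminates at order 4
exp(-3(D_q ∘ E_{1})) f = -(4/3)x^8 + 32x^6 - (193/3)x^4 - 924x^2 + 3503/2

g(x) = -(4/3)x^8 + 32x^6 - (193/3)x^4 - 924x^2 + 3503/2


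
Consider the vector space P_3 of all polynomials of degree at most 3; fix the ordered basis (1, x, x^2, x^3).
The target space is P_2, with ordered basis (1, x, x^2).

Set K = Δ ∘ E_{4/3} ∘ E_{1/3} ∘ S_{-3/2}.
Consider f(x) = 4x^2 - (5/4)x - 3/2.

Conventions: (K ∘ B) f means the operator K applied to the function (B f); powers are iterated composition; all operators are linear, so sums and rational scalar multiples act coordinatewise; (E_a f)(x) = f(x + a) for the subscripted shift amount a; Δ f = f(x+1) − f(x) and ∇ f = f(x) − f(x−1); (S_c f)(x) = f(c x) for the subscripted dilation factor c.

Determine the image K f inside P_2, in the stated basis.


the result is g(x) = 18x + 327/8

S_{-3/2} f = 9x^2 + (15/8)x - 3/2
E_{1/3} S_{-3/2} f = 9x^2 + (63/8)x + 1/8
E_{4/3} (E_{1/3} ∘ S_{-3/2}) f = 9x^2 + (255/8)x + 213/8
Δ E_{4/3} (E_{1/3} ∘ S_{-3/2}) f = 18x + 327/8


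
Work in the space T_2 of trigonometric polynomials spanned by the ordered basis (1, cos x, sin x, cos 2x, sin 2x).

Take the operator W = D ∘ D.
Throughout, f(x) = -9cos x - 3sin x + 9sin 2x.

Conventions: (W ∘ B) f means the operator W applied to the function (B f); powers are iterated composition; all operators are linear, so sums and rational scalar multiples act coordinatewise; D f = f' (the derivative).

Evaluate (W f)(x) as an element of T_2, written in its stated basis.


the result is g(x) = 9cos x + 3sin x - 36sin 2x

D f = -3cos x + 9sin x + 18cos 2x
D D f = 9cos x + 3sin x - 36sin 2x


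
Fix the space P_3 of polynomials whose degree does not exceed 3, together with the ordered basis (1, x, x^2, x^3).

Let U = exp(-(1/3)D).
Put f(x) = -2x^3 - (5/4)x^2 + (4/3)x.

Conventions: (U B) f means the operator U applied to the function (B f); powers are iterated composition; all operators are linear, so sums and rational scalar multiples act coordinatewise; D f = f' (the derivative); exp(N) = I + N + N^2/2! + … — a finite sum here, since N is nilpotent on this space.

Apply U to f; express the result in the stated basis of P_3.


order-1 term: 2x^2 + (5/6)x - 4/9
order-2 term: -(2/3)x - 5/36
order-3 term: 2/27
the series for exp(-(1/3)D) f terminates at order 3
exp(-(1/3)D) f = -2x^3 + (3/4)x^2 + (3/2)x - 55/108

the result is g(x) = -2x^3 + (3/4)x^2 + (3/2)x - 55/108


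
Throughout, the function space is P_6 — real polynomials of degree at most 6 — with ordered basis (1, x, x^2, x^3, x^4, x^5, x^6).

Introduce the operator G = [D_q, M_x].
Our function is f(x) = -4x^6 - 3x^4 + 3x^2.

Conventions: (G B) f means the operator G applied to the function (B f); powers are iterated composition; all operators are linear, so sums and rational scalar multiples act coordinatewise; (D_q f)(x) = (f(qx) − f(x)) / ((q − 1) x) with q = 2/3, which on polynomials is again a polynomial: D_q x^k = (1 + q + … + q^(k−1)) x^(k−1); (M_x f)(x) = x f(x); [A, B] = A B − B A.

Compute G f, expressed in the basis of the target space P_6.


M_x f = -4x^7 - 3x^5 + 3x^3
D_q M_x f = -(8236/729)x^6 - (211/27)x^4 + (19/3)x^2
D_q f = -(2660/243)x^5 - (65/9)x^3 + 5x
M_x D_q f = -(2660/243)x^6 - (65/9)x^4 + 5x^2
[D_q, M_x] f = -(256/729)x^6 - (16/27)x^4 + (4/3)x^2

g(x) = -(256/729)x^6 - (16/27)x^4 + (4/3)x^2


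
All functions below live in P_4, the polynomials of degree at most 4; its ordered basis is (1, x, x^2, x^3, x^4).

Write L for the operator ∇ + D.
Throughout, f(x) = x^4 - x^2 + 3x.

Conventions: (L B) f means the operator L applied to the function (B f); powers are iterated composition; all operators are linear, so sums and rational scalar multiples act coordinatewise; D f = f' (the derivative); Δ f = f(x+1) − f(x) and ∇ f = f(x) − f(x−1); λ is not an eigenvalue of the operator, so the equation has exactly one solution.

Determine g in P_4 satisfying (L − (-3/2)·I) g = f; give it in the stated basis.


write g with unknown coordinates in the stated basis and equate coefficients in (L − (-3/2)·I) g = f
solving from the highest basis element down gives g = (2/3)x^4 - (32/9)x^3 + (146/9)x^2 - (1354/27)x + 6520/81
check: L g = (16/3)x^3 - (76/3)x^2 + (704/9)x - 3260/27
so L g − (-3/2)·g = x^4 - x^2 + 3x = f ✓

the image equals g(x) = (2/3)x^4 - (32/9)x^3 + (146/9)x^2 - (1354/27)x + 6520/81


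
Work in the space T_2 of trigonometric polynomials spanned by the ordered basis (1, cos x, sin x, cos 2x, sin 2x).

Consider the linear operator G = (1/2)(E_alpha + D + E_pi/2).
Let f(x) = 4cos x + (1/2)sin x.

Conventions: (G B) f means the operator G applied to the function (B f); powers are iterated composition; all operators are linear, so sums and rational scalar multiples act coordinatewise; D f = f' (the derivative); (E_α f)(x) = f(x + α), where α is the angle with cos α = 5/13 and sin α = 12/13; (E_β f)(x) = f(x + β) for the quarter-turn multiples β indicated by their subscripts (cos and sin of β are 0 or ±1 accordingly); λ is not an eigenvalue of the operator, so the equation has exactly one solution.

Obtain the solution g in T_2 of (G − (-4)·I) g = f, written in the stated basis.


g(x) = (834/1025)cos x + (413/1025)sin x

write g with unknown coordinates in the stated basis and equate coefficients in (G − (-4)·I) g = f
solving from the highest basis element down gives g = (834/1025)cos x + (413/1025)sin x
check: G g = (764/1025)cos x - (2279/2050)sin x
so G g − (-4)·g = 4cos x + (1/2)sin x = f ✓


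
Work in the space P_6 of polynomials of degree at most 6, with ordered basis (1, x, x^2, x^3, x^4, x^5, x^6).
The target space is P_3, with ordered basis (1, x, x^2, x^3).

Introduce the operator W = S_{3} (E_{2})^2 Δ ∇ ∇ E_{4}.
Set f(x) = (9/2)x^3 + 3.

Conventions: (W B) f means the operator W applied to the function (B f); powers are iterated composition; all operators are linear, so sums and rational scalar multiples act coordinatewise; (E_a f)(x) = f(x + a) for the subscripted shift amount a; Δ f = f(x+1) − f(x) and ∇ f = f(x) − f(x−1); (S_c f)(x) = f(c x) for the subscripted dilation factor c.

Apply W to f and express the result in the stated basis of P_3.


E_{4} f = (9/2)x^3 + 54x^2 + 216x + 291
∇ E_{4} f = (27/2)x^2 + (189/2)x + 333/2
∇ ∇ E_{4} f = 27x + 81
Δ ∇ ∇ E_{4} f = 27
E_{2} (Δ ∇) ∇ E_{4} f = 27
E_{2} E_{2} (Δ ∇) ∇ E_{4} f = 27
S_{3} ((E_{2})^2 Δ ∇ ∇) E_{4} f = 27

the image equals g(x) = 27


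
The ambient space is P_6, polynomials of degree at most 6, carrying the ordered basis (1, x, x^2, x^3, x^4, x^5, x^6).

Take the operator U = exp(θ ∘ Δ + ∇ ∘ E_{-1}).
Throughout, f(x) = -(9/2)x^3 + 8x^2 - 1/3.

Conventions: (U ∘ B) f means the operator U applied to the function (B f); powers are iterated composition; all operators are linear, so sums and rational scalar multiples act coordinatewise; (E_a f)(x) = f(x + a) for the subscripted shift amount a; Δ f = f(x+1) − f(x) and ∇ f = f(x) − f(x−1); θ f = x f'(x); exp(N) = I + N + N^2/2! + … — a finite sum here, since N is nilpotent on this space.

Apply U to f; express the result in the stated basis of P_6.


g(x) = -(9/2)x^3 - (65/2)x^2 - 22x + 89/12

order-1 term: -(81/2)x^2 + 59x - 111/2
order-2 term: -81x + 361/4
order-3 term: -27
the series for exp(θ ∘ Δ + ∇ ∘ E_{-1}) f terminates at order 3
exp(θ ∘ Δ + ∇ ∘ E_{-1}) f = -(9/2)x^3 - (65/2)x^2 - 22x + 89/12


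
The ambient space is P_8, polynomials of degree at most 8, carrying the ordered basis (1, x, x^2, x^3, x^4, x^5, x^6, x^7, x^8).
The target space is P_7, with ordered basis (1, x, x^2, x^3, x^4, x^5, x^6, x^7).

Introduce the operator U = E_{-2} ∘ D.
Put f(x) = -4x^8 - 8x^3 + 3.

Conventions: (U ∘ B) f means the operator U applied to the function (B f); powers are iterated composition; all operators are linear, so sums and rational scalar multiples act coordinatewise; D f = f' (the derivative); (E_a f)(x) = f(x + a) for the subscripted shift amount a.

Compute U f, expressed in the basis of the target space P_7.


D f = -32x^7 - 24x^2
E_{-2} D f = -32x^7 + 448x^6 - 2688x^5 + 8960x^4 - 17920x^3 + 21480x^2 - 14240x + 4000

the image equals g(x) = -32x^7 + 448x^6 - 2688x^5 + 8960x^4 - 17920x^3 + 21480x^2 - 14240x + 4000


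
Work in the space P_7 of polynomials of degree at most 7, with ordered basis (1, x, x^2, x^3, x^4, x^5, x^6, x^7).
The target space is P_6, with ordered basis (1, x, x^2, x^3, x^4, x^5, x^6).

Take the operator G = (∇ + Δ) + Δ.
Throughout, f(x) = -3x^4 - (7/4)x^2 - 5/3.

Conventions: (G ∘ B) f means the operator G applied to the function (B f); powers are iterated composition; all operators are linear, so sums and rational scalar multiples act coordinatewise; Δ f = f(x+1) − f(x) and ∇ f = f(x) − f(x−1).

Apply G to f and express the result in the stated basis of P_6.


∇ f = -12x^3 + 18x^2 - (31/2)x + 19/4
Δ f = -12x^3 - 18x^2 - (31/2)x - 19/4
(∇ + Δ) f = -24x^3 - 31x
Δ f = -12x^3 - 18x^2 - (31/2)x - 19/4
((∇ + Δ) + Δ) f = -36x^3 - 18x^2 - (93/2)x - 19/4

the result is g(x) = -36x^3 - 18x^2 - (93/2)x - 19/4


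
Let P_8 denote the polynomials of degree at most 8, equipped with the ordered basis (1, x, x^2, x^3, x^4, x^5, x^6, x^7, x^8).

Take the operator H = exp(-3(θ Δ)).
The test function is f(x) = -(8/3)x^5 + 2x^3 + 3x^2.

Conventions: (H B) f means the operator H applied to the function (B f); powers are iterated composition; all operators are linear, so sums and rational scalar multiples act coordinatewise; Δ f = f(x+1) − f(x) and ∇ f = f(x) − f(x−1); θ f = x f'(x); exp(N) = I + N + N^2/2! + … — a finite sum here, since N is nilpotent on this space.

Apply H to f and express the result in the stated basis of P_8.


the result is g(x) = -(8/3)x^5 + 160x^4 - 2638x^3 + 12367x^2 - 9608x

order-1 term: 160x^4 + 240x^3 + 124x^2 + 4x
order-2 term: -2880x^3 - 5040x^2 - 2412x
order-3 term: 17280x^2 + 18720x
order-4 term: -25920x
the series for exp(-3(θ Δ)) f terminates at order 4
exp(-3(θ Δ)) f = -(8/3)x^5 + 160x^4 - 2638x^3 + 12367x^2 - 9608x


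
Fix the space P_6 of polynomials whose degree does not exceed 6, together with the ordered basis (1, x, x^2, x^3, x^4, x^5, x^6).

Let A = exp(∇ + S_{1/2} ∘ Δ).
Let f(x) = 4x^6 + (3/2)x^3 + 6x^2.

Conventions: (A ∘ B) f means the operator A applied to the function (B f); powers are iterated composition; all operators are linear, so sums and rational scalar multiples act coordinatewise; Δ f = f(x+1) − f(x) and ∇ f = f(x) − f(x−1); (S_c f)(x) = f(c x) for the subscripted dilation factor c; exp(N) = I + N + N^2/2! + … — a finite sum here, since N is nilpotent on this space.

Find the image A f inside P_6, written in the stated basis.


g(x) = 4x^6 + (99/4)x^5 + (1215/128)x^4 - (11451/256)x^3 + (478851/4096)x^2 + (609363/4096)x + 328683/4096

order-1 term: (99/4)x^5 - (225/4)x^4 + 90x^3 - (315/8)x^2 + (207/4)x + 3
order-2 term: (8415/128)x^4 - (7515/32)x^3 + 450x^2 - (1305/4)x + 333/2
order-3 term: (25245/256)x^3 - (100395/256)x^2 + (22365/32)x - 5985/16
order-4 term: (378675/4096)x^2 - (678105/2048)x + 204165/512
order-5 term: (227205/4096)x - 135621/1024
order-6 term: 75735/4096
the series for exp(∇ + S_{1/2} ∘ Δ) f terminates at order 6
exp(∇ + S_{1/2} ∘ Δ) f = 4x^6 + (99/4)x^5 + (1215/128)x^4 - (11451/256)x^3 + (478851/4096)x^2 + (609363/4096)x + 328683/4096


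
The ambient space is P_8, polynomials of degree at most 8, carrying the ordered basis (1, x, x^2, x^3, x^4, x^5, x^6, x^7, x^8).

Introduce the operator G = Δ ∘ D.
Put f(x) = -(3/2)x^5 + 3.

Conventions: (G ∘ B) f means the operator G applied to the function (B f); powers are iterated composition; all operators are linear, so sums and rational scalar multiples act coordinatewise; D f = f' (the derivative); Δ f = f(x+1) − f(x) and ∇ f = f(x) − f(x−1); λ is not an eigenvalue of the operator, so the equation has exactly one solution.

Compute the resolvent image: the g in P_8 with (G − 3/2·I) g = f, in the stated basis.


write g with unknown coordinates in the stated basis and equate coefficients in (G − 3/2·I) g = f
solving from the highest basis element down gives g = x^5 + (40/3)x^3 + 20x^2 + (200/3)x + 164/3
check: G g = 20x^3 + 30x^2 + 100x + 85
so G g − 3/2·g = -(3/2)x^5 + 3 = f ✓

g(x) = x^5 + (40/3)x^3 + 20x^2 + (200/3)x + 164/3


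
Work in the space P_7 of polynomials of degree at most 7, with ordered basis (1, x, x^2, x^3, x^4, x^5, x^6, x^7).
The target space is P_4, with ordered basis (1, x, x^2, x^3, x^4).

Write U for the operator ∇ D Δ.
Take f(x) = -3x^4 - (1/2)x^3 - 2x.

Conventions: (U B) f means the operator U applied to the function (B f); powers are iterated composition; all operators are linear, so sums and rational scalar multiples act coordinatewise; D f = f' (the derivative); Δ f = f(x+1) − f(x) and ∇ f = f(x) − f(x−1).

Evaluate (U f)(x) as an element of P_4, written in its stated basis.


Δ f = -12x^3 - (39/2)x^2 - (27/2)x - 11/2
D Δ f = -36x^2 - 39x - 27/2
∇ D Δ f = -72x - 3

the result is g(x) = -72x - 3


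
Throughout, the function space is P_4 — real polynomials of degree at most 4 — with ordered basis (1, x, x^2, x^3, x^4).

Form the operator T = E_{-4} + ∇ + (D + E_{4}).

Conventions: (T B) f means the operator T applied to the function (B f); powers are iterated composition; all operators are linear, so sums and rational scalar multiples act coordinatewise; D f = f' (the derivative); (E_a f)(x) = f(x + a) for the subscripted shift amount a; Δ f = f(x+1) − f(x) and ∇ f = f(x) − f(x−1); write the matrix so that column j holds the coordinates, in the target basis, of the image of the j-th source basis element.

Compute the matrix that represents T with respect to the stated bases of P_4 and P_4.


the matrix is [[2, 2, 31, 1, 511]; [0, 2, 4, 93, 4]; [0, 0, 2, 6, 186]; [0, 0, 0, 2, 8]; [0, 0, 0, 0, 2]] (rows listed top to bottom)

image of 1: 2
image of x: 2x + 2
image of x^2: 2x^2 + 4x + 31
image of x^3: 2x^3 + 6x^2 + 93x + 1
image of x^4: 2x^4 + 8x^3 + 186x^2 + 4x + 511
each image's coordinates form column j of the matrix


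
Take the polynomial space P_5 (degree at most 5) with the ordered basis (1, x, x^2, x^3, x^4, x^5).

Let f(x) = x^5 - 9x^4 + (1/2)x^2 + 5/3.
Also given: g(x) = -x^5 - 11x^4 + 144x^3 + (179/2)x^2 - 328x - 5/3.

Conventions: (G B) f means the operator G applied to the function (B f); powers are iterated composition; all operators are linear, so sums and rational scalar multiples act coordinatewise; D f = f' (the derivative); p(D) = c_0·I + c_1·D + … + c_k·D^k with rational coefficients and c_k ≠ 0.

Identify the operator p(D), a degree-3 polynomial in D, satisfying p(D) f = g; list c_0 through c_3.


p(D) = -I − 4·D + (3/2)·D^3, i.e. c_0 = -1, c_1 = -4, c_2 = 0, c_3 = 3/2

D^0 f = x^5 - 9x^4 + (1/2)x^2 + 5/3
D^1 f = 5x^4 - 36x^3 + x
D^2 f = 20x^3 - 108x^2 + 1
D^3 f = 60x^2 - 216x
matching coefficients of g against c_0 f + c_1 Df + … from the top degree down determines the c_i
solution: c_0 = -1, c_1 = -4, c_2 = 0, c_3 = 3/2


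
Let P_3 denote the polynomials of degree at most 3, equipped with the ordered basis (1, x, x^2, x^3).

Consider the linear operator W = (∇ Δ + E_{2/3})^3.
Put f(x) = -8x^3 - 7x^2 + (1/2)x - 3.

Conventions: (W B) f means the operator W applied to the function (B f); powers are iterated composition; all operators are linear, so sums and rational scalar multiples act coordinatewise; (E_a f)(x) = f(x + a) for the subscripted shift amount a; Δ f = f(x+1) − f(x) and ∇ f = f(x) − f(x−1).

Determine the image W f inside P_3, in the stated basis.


Δ f = -24x^2 - 38x - 29/2
∇ Δ f = -48x - 14
E_{2/3} f = -8x^3 - 23x^2 - (39/2)x - 220/27
(∇ Δ + E_{2/3}) f = -8x^3 - 23x^2 - (135/2)x - 598/27
Δ (∇ Δ + E_{2/3}) f = -24x^2 - 70x - 197/2
∇ Δ (∇ Δ + E_{2/3}) f = -48x - 46
E_{2/3} (∇ Δ + E_{2/3}) f = -8x^3 - 39x^2 - (653/6)x - 2153/27
(∇ Δ + E_{2/3}) (∇ Δ + E_{2/3}) f = -8x^3 - 39x^2 - (941/6)x - 3395/27
Δ (∇ Δ + E_{2/3}) (∇ Δ + E_{2/3}) f = -24x^2 - 102x - 1223/6
∇ Δ (∇ Δ + E_{2/3}) (∇ Δ + E_{2/3}) f = -48x - 78
E_{2/3} (∇ Δ + E_{2/3}) (∇ Δ + E_{2/3}) f = -8x^3 - 55x^2 - (439/2)x - 250
(∇ Δ + E_{2/3}) (∇ Δ + E_{2/3}) (∇ Δ + E_{2/3}) f = -8x^3 - 55x^2 - (535/2)x - 328

the result is g(x) = -8x^3 - 55x^2 - (535/2)x - 328


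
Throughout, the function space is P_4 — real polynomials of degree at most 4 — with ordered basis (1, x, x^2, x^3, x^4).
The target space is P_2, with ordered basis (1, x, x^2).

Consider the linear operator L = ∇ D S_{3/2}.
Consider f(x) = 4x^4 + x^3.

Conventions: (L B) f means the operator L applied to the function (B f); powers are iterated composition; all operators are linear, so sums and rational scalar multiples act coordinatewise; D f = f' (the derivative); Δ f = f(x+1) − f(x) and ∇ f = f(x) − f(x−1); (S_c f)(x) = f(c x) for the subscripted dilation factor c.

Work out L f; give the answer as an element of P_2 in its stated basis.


S_{3/2} f = (81/4)x^4 + (27/8)x^3
D S_{3/2} f = 81x^3 + (81/8)x^2
∇ (D S_{3/2}) f = 243x^2 - (891/4)x + 567/8

g(x) = 243x^2 - (891/4)x + 567/8


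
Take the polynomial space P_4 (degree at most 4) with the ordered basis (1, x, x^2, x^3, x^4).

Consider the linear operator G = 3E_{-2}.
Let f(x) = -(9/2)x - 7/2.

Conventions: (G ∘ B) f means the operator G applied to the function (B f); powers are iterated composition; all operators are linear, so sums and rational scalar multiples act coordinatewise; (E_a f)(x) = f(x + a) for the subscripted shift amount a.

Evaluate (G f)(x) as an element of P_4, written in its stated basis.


the image equals g(x) = -(27/2)x + 33/2

E_{-2} f = -(9/2)x + 11/2
(3E_{-2}) f = -(27/2)x + 33/2


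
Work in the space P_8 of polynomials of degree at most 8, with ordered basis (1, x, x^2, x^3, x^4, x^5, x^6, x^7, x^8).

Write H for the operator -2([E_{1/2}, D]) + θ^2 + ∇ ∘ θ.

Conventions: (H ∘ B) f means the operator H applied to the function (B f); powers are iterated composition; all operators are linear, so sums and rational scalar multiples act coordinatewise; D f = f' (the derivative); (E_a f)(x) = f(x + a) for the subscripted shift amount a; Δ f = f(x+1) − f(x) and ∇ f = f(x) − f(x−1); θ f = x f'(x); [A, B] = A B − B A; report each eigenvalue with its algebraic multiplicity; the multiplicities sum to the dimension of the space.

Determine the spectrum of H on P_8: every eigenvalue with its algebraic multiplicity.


λ = 0 (multiplicity 1), λ = 1 (multiplicity 1), λ = 4 (multiplicity 1), λ = 9 (multiplicity 1), λ = 16 (multiplicity 1), λ = 25 (multiplicity 1), λ = 36 (multiplicity 1), λ = 49 (multiplicity 1), λ = 64 (multiplicity 1)

image of 1: 0
image of x: x + 1
image of x^2: 4x^2 + 4x - 2
image of x^3: 9x^3 + 9x^2 - 9x + 3
image of x^4: 16x^4 + 16x^3 - 24x^2 + 16x - 4
image of x^5: 25x^5 + 25x^4 - 50x^3 + 50x^2 - 25x + 5
image of x^6: 36x^6 + 36x^5 - 90x^4 + 120x^3 - 90x^2 + 36x - 6
image of x^7: 49x^7 + 49x^6 - 147x^5 + 245x^4 - 245x^3 + 147x^2 - 49x + 7
image of x^8: 64x^8 + 64x^7 - 224x^6 + 448x^5 - 560x^4 + 448x^3 - 224x^2 + 64x - 8
the matrix is upper triangular; its diagonal is (0, 1, 4, 9, 16, 25, 36, 49, 64)
for a triangular matrix the eigenvalues are the diagonal entries, with algebraic multiplicity their repetition count


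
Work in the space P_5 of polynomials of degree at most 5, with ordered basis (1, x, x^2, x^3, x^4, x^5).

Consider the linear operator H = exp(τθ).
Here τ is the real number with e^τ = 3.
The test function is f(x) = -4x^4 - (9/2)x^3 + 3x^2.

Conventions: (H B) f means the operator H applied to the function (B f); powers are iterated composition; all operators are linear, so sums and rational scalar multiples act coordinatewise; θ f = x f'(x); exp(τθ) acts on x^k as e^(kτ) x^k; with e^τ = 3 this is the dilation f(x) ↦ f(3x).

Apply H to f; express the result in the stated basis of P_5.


exp(τθ) x^k = e^(kτ) x^k; with e^τ = 3 this sends x^k to 3^k x^k
x^2 ↦ 9 x^2
x^3 ↦ 27 x^3
x^4 ↦ 81 x^4
applying this coordinatewise to f: exp(τθ) f = -324x^4 - (243/2)x^3 + 27x^2

g(x) = -324x^4 - (243/2)x^3 + 27x^2


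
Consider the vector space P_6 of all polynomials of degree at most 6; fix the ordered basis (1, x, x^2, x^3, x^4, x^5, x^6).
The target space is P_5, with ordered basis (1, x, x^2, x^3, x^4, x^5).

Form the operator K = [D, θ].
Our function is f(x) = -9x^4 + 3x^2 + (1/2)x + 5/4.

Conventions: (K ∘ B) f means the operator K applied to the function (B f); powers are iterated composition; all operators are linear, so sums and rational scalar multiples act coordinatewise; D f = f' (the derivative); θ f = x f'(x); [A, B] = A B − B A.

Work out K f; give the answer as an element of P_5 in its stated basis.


the result is g(x) = -36x^3 + 6x + 1/2

θ f = -36x^4 + 6x^2 + (1/2)x
D θ f = -144x^3 + 12x + 1/2
D f = -36x^3 + 6x + 1/2
θ D f = -108x^3 + 6x
[D, θ] f = -36x^3 + 6x + 1/2


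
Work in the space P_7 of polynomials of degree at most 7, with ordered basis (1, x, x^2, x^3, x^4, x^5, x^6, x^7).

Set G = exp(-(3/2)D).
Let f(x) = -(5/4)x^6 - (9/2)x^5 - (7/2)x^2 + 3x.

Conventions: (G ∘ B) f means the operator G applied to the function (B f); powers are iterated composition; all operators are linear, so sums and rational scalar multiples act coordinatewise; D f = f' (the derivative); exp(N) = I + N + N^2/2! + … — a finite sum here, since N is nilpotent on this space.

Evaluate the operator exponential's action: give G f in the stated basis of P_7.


g(x) = -(5/4)x^6 + (27/4)x^5 - (135/16)x^4 - (135/8)x^3 + (3421/64)x^2 - (2781/64)x + 1935/256

order-1 term: (45/4)x^5 + (135/4)x^4 + (21/2)x - 9/2
order-2 term: -(675/16)x^4 - (405/4)x^3 - 63/8
order-3 term: (675/8)x^3 + (1215/8)x^2
order-4 term: -(6075/64)x^2 - (3645/32)x
order-5 term: (3645/64)x + 2187/64
order-6 term: -3645/256
the series for exp(-(3/2)D) f terminates at order 6
exp(-(3/2)D) f = -(5/4)x^6 + (27/4)x^5 - (135/16)x^4 - (135/8)x^3 + (3421/64)x^2 - (2781/64)x + 1935/256


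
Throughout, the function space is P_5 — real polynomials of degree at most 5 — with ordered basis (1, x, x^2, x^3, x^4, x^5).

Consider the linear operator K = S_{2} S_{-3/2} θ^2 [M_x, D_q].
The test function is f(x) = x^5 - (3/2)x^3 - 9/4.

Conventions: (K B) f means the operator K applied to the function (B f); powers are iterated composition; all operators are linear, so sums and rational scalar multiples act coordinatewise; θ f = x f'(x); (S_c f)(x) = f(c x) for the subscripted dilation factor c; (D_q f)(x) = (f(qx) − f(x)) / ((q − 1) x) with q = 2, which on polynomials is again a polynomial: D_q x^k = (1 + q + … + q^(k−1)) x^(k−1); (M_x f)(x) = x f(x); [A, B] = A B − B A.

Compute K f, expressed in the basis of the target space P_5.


g(x) = 194400x^5 - 2916x^3

D_q f = 31x^4 - (21/2)x^2
M_x D_q f = 31x^5 - (21/2)x^3
M_x f = x^6 - (3/2)x^4 - (9/4)x
D_q M_x f = 63x^5 - (45/2)x^3 - 9/4
[M_x, D_q] f = -32x^5 + 12x^3 + 9/4
θ [M_x, D_q] f = -160x^5 + 36x^3
θ θ [M_x, D_q] f = -800x^5 + 108x^3
S_{-3/2} θ^2 [M_x, D_q] f = 6075x^5 - (729/2)x^3
S_{2} S_{-3/2} θ^2 [M_x, D_q] f = 194400x^5 - 2916x^3


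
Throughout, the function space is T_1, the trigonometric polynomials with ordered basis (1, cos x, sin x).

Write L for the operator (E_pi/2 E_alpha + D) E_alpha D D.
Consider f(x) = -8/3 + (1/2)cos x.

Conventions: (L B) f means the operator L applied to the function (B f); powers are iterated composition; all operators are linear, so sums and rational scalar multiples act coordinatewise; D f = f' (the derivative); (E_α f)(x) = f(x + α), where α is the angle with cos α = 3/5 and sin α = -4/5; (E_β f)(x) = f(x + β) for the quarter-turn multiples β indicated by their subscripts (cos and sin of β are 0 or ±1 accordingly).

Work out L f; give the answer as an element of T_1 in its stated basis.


g(x) = -(22/25)cos x + (4/25)sin x

D f = -(1/2)sin x
D D f = -(1/2)cos x
E_alpha D D f = -(3/10)cos x - (2/5)sin x
E_alpha (E_alpha D D) f = (7/50)cos x - (12/25)sin x
E_pi/2 E_alpha (E_alpha D D) f = -(12/25)cos x - (7/50)sin x
D (E_alpha D D) f = -(2/5)cos x + (3/10)sin x
(E_pi/2 E_alpha + D) (E_alpha D D) f = -(22/25)cos x + (4/25)sin x


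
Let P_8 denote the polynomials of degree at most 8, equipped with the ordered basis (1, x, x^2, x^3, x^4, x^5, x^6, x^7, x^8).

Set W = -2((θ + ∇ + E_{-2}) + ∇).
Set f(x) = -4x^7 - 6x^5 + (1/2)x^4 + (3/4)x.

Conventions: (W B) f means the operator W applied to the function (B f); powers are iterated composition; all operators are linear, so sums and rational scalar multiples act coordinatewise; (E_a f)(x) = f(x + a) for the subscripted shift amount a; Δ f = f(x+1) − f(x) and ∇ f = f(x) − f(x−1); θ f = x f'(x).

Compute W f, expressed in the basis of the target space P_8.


θ f = -28x^7 - 30x^5 + 2x^4 + (3/4)x
∇ f = -28x^6 + 84x^5 - 170x^4 + 202x^3 - 147x^2 + 60x - 39/4
E_{-2} f = -4x^7 + 56x^6 - 342x^5 + (2361/2)x^4 - 2484x^3 + 3180x^2 - (9149/4)x + 1421/2
(θ + ∇ + E_{-2}) f = -32x^7 + 28x^6 - 288x^5 + (2025/2)x^4 - 2282x^3 + 3033x^2 - (4453/2)x + 2803/4
∇ f = -28x^6 + 84x^5 - 170x^4 + 202x^3 - 147x^2 + 60x - 39/4
((θ + ∇ + E_{-2}) + ∇) f = -32x^7 - 204x^5 + (1685/2)x^4 - 2080x^3 + 2886x^2 - (4333/2)x + 691
(-2((θ + ∇ + E_{-2}) + ∇)) f = 64x^7 + 408x^5 - 1685x^4 + 4160x^3 - 5772x^2 + 4333x - 1382

g(x) = 64x^7 + 408x^5 - 1685x^4 + 4160x^3 - 5772x^2 + 4333x - 1382


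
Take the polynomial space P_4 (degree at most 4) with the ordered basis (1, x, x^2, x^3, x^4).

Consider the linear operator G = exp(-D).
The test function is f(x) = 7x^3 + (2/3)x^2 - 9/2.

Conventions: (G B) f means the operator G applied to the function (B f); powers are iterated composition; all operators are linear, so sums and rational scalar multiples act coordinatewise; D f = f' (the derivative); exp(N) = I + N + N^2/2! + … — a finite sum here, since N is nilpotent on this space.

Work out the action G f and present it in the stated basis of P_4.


order-1 term: -21x^2 - (4/3)x
order-2 term: 21x + 2/3
order-3 term: -7
the series for exp(-D) f terminates at order 3
exp(-D) f = 7x^3 - (61/3)x^2 + (59/3)x - 65/6

g(x) = 7x^3 - (61/3)x^2 + (59/3)x - 65/6
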